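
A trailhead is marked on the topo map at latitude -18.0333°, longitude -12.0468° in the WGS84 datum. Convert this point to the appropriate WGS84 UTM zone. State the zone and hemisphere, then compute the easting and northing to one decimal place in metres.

Zone 28S: E 812687.4 m, N 8003634.0 m

Longitude -12.0468° lies in the 6° band [-18°, -12°), giving zone 28; latitude is south of the equator, so 28S.
Zone 28 central meridian λ₀ = 6×28 − 183 = -15°; Δλ = +2.9532°.
Transverse Mercator on WGS84 with k₀ = 0.9996 gives E = 812687.444 m, N = 8003634.048 m.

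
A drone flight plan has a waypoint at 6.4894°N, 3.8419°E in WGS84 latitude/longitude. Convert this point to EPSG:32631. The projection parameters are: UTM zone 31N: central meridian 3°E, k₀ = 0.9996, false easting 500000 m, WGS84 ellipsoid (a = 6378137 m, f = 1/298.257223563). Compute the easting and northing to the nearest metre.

Zone 31 central meridian λ₀ = 6×31 − 183 = 3°; Δλ = +0.8419°.
Transverse Mercator on WGS84 with k₀ = 0.9996 gives E = 593089.414 m, N = 717381.704 m.

E 593089 m, N 717382 m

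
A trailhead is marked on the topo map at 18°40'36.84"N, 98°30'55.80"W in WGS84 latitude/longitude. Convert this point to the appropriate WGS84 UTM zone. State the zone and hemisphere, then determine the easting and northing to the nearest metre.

Longitude -98.5155° lies in the 6° band [-102°, -96°), giving zone 14; latitude is north of the equator, so 14N.
Zone 14 central meridian λ₀ = 6×14 − 183 = -99°; Δλ = +0.4845°.
Transverse Mercator on WGS84 with k₀ = 0.9996 gives E = 551091.674 m, N = 2065146.947 m.

Zone 14N: E 551092 m, N 2065147 m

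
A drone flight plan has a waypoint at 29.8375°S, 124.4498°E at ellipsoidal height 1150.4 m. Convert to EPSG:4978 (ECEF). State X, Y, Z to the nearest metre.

X -3132893 m, Y 4566954 m, Z -3155333 m

WGS84: a = 6378137 m, e² = 0.006694380; N(φ) = a/√(1−e²sin²φ) = 6383428.436 m.
X = (N+h)·cosφ·cosλ = -3132892.986 m; Y = (N+h)·cosφ·sinλ = 4566954.4999 m; Z = (N(1−e²)+h)·sinφ = -3155333.381 m.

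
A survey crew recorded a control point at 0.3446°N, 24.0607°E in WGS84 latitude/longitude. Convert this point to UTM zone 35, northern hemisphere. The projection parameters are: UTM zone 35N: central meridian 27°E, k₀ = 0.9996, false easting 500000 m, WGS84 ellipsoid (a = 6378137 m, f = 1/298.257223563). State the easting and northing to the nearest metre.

E 172791 m, N 38139 m

Zone 35 central meridian λ₀ = 6×35 − 183 = 27°; Δλ = -2.9393°.
Transverse Mercator on WGS84 with k₀ = 0.9996 gives E = 172790.867 m, N = 38139.171 m.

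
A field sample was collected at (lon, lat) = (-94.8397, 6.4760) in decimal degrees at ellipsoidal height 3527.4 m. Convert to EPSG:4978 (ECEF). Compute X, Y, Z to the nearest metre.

X -534997 m, Y -6318605 m, Z 714984 m

WGS84: a = 6378137 m, e² = 0.006694380; N(φ) = a/√(1−e²sin²φ) = 6378408.594 m.
X = (N+h)·cosφ·cosλ = -534997.379 m; Y = (N+h)·cosφ·sinλ = -6318605.343 m; Z = (N(1−e²)+h)·sinφ = 714983.578 m.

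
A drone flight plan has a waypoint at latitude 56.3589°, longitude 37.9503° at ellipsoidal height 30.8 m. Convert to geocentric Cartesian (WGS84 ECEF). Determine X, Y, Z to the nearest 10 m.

WGS84: a = 6378137 m, e² = 0.006694380; N(φ) = a/√(1−e²sin²φ) = 6392985.491 m.
X = (N+h)·cosφ·cosλ = 2792756.493 m; Y = (N+h)·cosφ·sinλ = 2178041.909 m; Z = (N(1−e²)+h)·sinφ = 5286710.296 m.

X 2792760 m, Y 2178040 m, Z 5286710 m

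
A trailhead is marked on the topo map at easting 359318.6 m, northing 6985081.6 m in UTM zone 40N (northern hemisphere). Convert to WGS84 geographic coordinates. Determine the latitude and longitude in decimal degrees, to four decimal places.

lat 62.9682°, lon 54.2250°

Zone 40N: λ₀ = 57°, k₀ = 0.9996, false easting 500000 m.
Meridian distance M = (N − FN)/k₀ = 6987876.8 m.
Inverse transverse Mercator on WGS84 gives φ = 62.96819978°, λ = 54.22500063°.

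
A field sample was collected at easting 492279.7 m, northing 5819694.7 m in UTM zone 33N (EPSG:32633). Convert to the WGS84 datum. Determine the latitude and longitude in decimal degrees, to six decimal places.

Zone 33N: λ₀ = 15°, k₀ = 0.9996, false easting 500000 m.
Meridian distance M = (N − FN)/k₀ = 5822023.5 m.
Inverse transverse Mercator on WGS84 gives φ = 52.52729963°, λ = 14.88620009°.

lat 52.527300°, lon 14.886200°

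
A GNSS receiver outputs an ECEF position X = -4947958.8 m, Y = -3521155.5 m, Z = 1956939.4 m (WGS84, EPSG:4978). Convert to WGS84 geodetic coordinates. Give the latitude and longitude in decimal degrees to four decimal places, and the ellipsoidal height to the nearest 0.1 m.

lat 17.9735°, lon -144.5629°, h 4357.5 m

λ = atan2(Y, X) = -144.56289998°; p = √(X²+Y²) = 6072959.1 m.
Bowring's method on WGS84 (a = 6378137 m, b = 6356752.314 m) gives φ = 17.97349985°, h = 4357.503 m.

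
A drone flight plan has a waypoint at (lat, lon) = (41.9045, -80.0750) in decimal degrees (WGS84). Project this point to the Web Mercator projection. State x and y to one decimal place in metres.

x -8913908.2 m, y 5146684.7 m

Web Mercator is spherical with R = a = 6378137 m.
x = R·λ = 6378137 × -1.397572399 = -8913908.225 m.
y = R·ln tan(π/4 + φ/2) = 6378137 × 0.806926023 = 5146684.725 m.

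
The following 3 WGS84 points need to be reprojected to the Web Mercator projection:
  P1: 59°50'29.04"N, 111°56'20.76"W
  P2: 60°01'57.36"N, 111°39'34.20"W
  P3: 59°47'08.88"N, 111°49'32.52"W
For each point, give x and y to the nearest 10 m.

P1: x -12461000 m, y 8364510 m; P2: x -12429880 m, y 8407000 m; P3: x -12448380 m, y 8352200 m

Web Mercator: x = R·λ, y = R·ln tan(π/4+φ/2), R = 6378137 m.
P1 (59.8414°, -111.9391°) → (-12461003.612, 8364511.681) m.
P2 (60.0326°, -111.6595°) → (-12429878.682, 8406999.500) m.
P3 (59.7858°, -111.8257°) → (-12448379.982, 8352202.247) m.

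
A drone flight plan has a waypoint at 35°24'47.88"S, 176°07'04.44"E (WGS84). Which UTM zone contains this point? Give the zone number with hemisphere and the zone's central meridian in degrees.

Zone 60S, central meridian 177°

UTM zone = ⌊(λ + 180)/6⌋ + 1; 176.1179° ∈ [174°, 180°) → zone 60.
Hemisphere: S (φ < 0).
Central meridian λ₀ = 6×60 − 183 = 177°.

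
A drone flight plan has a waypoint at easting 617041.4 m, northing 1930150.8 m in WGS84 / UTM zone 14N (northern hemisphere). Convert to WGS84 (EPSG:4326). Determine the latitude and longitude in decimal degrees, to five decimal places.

Zone 14N: λ₀ = -99°, k₀ = 0.9996, false easting 500000 m.
Meridian distance M = (N − FN)/k₀ = 1930923.2 m.
Inverse transverse Mercator on WGS84 gives φ = 17.45430006°, λ = -97.89779966°.

lat 17.45430°, lon -97.89780°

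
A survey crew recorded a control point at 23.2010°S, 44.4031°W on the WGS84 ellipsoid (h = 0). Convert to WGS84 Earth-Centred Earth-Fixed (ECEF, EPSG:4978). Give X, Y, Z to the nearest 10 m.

X 4190430 m, Y -4104010 m, Z -2497190 m

WGS84: a = 6378137 m, e² = 0.006694380; N(φ) = a/√(1−e²sin²φ) = 6381452.985 m.
X = (N+h)·cosφ·cosλ = 4190428.206 m; Y = (N+h)·cosφ·sinλ = -4104014.650 m; Z = (N(1−e²)+h)·sinφ = -2497194.312 m.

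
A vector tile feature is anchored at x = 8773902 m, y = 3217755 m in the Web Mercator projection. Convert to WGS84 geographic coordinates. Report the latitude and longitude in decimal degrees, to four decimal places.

R = 6378137 m. λ = x/R = 78.81730268°.
φ = 2·arctan(exp(y/R)) − 90° = 2·arctan(1.65615) − 90° = 27.75209944°.

lat 27.7521°, lon 78.8173°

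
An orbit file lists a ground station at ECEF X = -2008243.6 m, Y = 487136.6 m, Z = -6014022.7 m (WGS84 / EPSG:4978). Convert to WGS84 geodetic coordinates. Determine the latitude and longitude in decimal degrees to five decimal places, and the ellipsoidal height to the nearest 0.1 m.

lat -71.15470°, lon 166.36520°, h 151.6 m

λ = atan2(Y, X) = 166.36519985°; p = √(X²+Y²) = 2066481.2 m.
Bowring's method on WGS84 (a = 6378137 m, b = 6356752.314 m) gives φ = -71.15470010°, h = 151.557 m.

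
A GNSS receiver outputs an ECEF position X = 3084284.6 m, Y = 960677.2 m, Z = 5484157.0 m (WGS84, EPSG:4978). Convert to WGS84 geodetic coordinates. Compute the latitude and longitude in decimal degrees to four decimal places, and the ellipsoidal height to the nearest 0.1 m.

lat 59.6678°, lon 17.3005°, h 2639.0 m

λ = atan2(Y, X) = 17.30049993°; p = √(X²+Y²) = 3230435.3 m.
Bowring's method on WGS84 (a = 6378137 m, b = 6356752.314 m) gives φ = 59.66780010°, h = 2639.037 m.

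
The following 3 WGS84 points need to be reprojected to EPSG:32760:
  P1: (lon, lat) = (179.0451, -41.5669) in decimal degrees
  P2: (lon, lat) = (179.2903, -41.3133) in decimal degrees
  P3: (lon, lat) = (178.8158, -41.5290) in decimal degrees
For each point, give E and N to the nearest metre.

UTM zone 60S: λ₀ = 177°, k₀ = 0.9996.
P1 (-41.5669°, 179.0451°) → (670518.330, 5396288.938) m.
P2 (-41.3133°, 179.2903°) → (691709.417, 5423932.447) m.
P3 (-41.5290°, 178.8158°) → (651487.184, 5400924.438) m.

P1: E 670518 m, N 5396289 m; P2: E 691709 m, N 5423932 m; P3: E 651487 m, N 5400924 m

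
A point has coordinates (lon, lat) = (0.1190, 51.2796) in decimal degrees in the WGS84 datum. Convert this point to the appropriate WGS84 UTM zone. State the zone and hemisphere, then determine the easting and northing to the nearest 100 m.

Longitude 0.1190° lies in the 6° band [0°, 6°), giving zone 31; latitude is north of the equator, so 31N.
Zone 31 central meridian λ₀ = 6×31 − 183 = 3°; Δλ = -2.8810°.
Transverse Mercator on WGS84 with k₀ = 0.9996 gives E = 299077.181 m, N = 5684860.914 m.

Zone 31N: E 299100 m, N 5684900 m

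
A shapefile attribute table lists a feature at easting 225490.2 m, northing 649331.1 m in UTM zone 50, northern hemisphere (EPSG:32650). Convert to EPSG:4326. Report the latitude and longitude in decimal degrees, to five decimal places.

lat 5.86900°, lon 114.52090°

Zone 50N: λ₀ = 117°, k₀ = 0.9996, false easting 500000 m.
Meridian distance M = (N − FN)/k₀ = 649590.9 m.
Inverse transverse Mercator on WGS84 gives φ = 5.86899971°, λ = 114.52090017°.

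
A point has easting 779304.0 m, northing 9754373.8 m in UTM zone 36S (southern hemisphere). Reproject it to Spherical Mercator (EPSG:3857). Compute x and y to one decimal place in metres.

x 3953077.6 m, y -247202.3 m

Unproject from UTM 36S (λ₀ = 33°) → φ = -2.22009997°, λ = 35.51110013°.
Web Mercator (R = 6378137 m): x = 3953077.584 m, y = -247202.265 m.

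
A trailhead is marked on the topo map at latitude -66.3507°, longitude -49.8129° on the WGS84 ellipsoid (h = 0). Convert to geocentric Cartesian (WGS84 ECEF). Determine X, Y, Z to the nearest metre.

WGS84: a = 6378137 m, e² = 0.006694380; N(φ) = a/√(1−e²sin²φ) = 6396126.393 m.
X = (N+h)·cosφ·cosλ = 1655625.854 m; Y = (N+h)·cosφ·sinλ = -1960063.600 m; Z = (N(1−e²)+h)·sinφ = -5819744.190 m.

X 1655626 m, Y -1960064 m, Z -5819744 m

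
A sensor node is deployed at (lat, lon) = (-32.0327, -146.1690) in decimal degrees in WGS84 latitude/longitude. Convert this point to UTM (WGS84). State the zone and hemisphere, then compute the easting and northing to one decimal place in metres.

Zone 6S: E 578465.7 m, N 6455637.9 m

Longitude -146.1690° lies in the 6° band [-150°, -144°), giving zone 6; latitude is south of the equator, so 6S.
Zone 6 central meridian λ₀ = 6×6 − 183 = -147°; Δλ = +0.8310°.
Transverse Mercator on WGS84 with k₀ = 0.9996 gives E = 578465.734 m, N = 6455637.925 m.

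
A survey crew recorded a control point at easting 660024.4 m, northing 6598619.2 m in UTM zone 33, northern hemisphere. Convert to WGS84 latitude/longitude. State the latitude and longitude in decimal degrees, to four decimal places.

Zone 33N: λ₀ = 15°, k₀ = 0.9996, false easting 500000 m.
Meridian distance M = (N − FN)/k₀ = 6601259.7 m.
Inverse transverse Mercator on WGS84 gives φ = 59.49540013°, λ = 17.82659937°.

lat 59.4954°, lon 17.8266°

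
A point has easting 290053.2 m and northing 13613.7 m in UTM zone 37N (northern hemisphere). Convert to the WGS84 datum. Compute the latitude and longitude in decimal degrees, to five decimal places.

lat 0.12310°, lon 37.11360°

Zone 37N: λ₀ = 39°, k₀ = 0.9996, false easting 500000 m.
Meridian distance M = (N − FN)/k₀ = 13619.1 m.
Inverse transverse Mercator on WGS84 gives φ = 0.12310021°, λ = 37.11359998°.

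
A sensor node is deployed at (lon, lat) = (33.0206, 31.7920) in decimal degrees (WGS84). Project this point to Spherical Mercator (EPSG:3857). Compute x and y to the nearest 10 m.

Web Mercator is spherical with R = a = 6378137 m.
x = R·λ = 6378137 × 0.576318191 = 3675836.378 m.
y = R·ln tan(π/4 + φ/2) = 6378137 × 0.585756978 = 3736038.256 m.

x 3675840 m, y 3736040 m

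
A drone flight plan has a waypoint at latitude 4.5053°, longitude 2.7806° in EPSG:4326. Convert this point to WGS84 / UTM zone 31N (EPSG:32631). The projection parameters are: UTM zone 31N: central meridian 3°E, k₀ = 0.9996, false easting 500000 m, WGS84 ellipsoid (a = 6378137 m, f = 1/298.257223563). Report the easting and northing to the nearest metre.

E 475661 m, N 497985 m

Zone 31 central meridian λ₀ = 6×31 − 183 = 3°; Δλ = -0.2194°.
Transverse Mercator on WGS84 with k₀ = 0.9996 gives E = 475661.148 m, N = 497984.971 m.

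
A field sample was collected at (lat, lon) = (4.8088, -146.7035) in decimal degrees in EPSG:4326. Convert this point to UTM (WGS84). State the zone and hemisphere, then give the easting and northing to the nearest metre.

Longitude -146.7035° lies in the 6° band [-150°, -144°), giving zone 6; latitude is north of the equator, so 6N.
Zone 6 central meridian λ₀ = 6×6 − 183 = -147°; Δλ = +0.2965°.
Transverse Mercator on WGS84 with k₀ = 0.9996 gives E = 532877.810 m, N = 531536.532 m.

Zone 6N: E 532878 m, N 531537 m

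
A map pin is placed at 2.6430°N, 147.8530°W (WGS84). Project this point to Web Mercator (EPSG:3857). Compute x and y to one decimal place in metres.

x -16458920.7 m, y 294321.8 m

Web Mercator is spherical with R = a = 6378137 m.
x = R·λ = 6378137 × -2.580521659 = -16458920.672 m.
y = R·ln tan(π/4 + φ/2) = 6378137 × 0.046145420 = 294321.813 m.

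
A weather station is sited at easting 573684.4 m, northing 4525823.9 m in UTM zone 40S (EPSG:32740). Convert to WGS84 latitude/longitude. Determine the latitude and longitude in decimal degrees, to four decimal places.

Zone 40S: λ₀ = 57°, k₀ = 0.9996, false easting 500000 m, false northing 10000000 m.
Meridian distance M = (N − FN)/k₀ = -5476366.6 m.
Inverse transverse Mercator on WGS84 gives φ = -49.41580004°, λ = 58.01589996°.

lat -49.4158°, lon 58.0159°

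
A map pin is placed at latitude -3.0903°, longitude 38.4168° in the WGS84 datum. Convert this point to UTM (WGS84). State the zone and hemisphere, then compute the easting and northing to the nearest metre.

Zone 37S: E 435197 m, N 9658408 m

Longitude 38.4168° lies in the 6° band [36°, 42°), giving zone 37; latitude is south of the equator, so 37S.
Zone 37 central meridian λ₀ = 6×37 − 183 = 39°; Δλ = -0.5832°.
Transverse Mercator on WGS84 with k₀ = 0.9996 gives E = 435197.062 m, N = 9658407.894 m.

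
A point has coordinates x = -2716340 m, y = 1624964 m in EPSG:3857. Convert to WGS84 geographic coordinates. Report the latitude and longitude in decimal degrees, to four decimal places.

lat 14.4419°, lon -24.4013°

R = 6378137 m. λ = x/R = -24.40129739°.
φ = 2·arctan(exp(y/R)) − 90° = 2·arctan(1.29017) − 90° = 14.44190095°.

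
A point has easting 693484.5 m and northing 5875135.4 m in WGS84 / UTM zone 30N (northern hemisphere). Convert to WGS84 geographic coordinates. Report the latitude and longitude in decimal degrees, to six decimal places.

lat 52.990800°, lon -0.117199°

Zone 30N: λ₀ = -3°, k₀ = 0.9996, false easting 500000 m.
Meridian distance M = (N − FN)/k₀ = 5877486.4 m.
Inverse transverse Mercator on WGS84 gives φ = 52.99079972°, λ = -0.11719945°.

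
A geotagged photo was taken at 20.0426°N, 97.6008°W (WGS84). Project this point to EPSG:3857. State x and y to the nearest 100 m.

x -10864900 m, y 2278100 m

Web Mercator is spherical with R = a = 6378137 m.
x = R·λ = 6378137 × -1.703455313 = -10864871.357 m.
y = R·ln tan(π/4 + φ/2) = 6378137 × 0.357169839 = 2278078.165 m.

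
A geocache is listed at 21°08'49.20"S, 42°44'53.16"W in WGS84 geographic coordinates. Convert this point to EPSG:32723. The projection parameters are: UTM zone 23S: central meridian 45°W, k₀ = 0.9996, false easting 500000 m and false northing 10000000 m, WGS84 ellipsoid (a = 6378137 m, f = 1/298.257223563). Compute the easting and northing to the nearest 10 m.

E 733850 m, N 7659920 m

Zone 23 central meridian λ₀ = 6×23 − 183 = -45°; Δλ = +2.2519°.
Transverse Mercator on WGS84 with k₀ = 0.9996 gives E = 733852.221 m, N = 7659924.834 m.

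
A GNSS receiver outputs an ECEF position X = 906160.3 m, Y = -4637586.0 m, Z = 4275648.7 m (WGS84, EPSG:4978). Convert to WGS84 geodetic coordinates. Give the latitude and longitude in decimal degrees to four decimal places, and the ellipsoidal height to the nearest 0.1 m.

λ = atan2(Y, X) = -78.94399955°; p = √(X²+Y²) = 4725286.3 m.
Bowring's method on WGS84 (a = 6378137 m, b = 6356752.314 m) gives φ = 42.33159968°, h = 4074.918 m.

lat 42.3316°, lon -78.9440°, h 4074.9 m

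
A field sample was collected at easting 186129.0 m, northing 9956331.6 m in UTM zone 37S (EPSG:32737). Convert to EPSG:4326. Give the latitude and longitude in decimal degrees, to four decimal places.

lat -0.3946°, lon 36.1804°

Zone 37S: λ₀ = 39°, k₀ = 0.9996, false easting 500000 m, false northing 10000000 m.
Meridian distance M = (N − FN)/k₀ = -43685.9 m.
Inverse transverse Mercator on WGS84 gives φ = -0.39460014°, λ = 36.18040044°.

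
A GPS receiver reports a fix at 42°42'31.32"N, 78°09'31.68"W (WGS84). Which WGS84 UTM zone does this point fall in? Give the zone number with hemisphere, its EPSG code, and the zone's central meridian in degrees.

UTM zone = ⌊(λ + 180)/6⌋ + 1; -78.1588° ∈ [-84°, -78°) → zone 17.
Hemisphere: N (φ ≥ 0).
Central meridian λ₀ = 6×17 − 183 = -81°.
EPSG code: 32617.

Zone 17N (EPSG:32617), central meridian -81°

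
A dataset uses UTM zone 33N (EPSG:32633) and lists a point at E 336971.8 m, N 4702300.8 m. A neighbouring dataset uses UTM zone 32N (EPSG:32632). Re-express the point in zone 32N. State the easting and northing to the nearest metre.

E 830342 m, N 4708220 m

UTM 33N → geographic: φ = 42.45590019°, λ = 13.01729959°.
UTM 32N (λ₀ = 9°) forward: E = 830342.184 m, N = 4708220.487 m.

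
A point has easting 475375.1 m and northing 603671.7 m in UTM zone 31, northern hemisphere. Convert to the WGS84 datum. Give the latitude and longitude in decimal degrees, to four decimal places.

lat 5.4614°, lon 2.7777°

Zone 31N: λ₀ = 3°, k₀ = 0.9996, false easting 500000 m.
Meridian distance M = (N − FN)/k₀ = 603913.3 m.
Inverse transverse Mercator on WGS84 gives φ = 5.46140031°, λ = 2.77770038°.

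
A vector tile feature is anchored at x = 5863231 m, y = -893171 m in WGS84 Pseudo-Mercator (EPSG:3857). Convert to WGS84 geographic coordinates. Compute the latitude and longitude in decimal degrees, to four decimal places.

lat -7.9974°, lon 52.6703°

R = 6378137 m. λ = x/R = 52.67030022°.
φ = 2·arctan(exp(y/R)) − 90° = 2·arctan(0.86933) − 90° = -7.99739576°.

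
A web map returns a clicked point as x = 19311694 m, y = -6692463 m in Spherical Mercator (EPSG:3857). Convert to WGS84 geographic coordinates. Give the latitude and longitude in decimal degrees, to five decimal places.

R = 6378137 m. λ = x/R = 173.47989882°.
φ = 2·arctan(exp(y/R)) − 90° = 2·arctan(0.35019) − 90° = -51.40059723°.

lat -51.40060°, lon 173.47990°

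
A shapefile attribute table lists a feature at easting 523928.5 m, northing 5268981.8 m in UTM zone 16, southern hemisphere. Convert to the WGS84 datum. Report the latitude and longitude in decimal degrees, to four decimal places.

lat -42.7313°, lon -86.7077°

Zone 16S: λ₀ = -87°, k₀ = 0.9996, false easting 500000 m, false northing 10000000 m.
Meridian distance M = (N − FN)/k₀ = -4732911.4 m.
Inverse transverse Mercator on WGS84 gives φ = -42.73129965°, λ = -86.70769943°.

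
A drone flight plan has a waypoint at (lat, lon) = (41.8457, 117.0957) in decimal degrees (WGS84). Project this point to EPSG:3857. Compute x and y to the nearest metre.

Web Mercator is spherical with R = a = 6378137 m.
x = R·λ = 6378137 × 2.043705505 = 13035033.698 m.
y = R·ln tan(π/4 + φ/2) = 6378137 × 0.805547765 = 5137894.002 m.

x 13035034 m, y 5137894 m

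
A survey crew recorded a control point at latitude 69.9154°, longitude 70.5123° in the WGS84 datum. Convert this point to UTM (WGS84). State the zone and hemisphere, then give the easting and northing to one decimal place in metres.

Zone 42N: E 557955.2 m, N 7757157.2 m

Longitude 70.5123° lies in the 6° band [66°, 72°), giving zone 42; latitude is north of the equator, so 42N.
Zone 42 central meridian λ₀ = 6×42 − 183 = 69°; Δλ = +1.5123°.
Transverse Mercator on WGS84 with k₀ = 0.9996 gives E = 557955.199 m, N = 7757157.200 m.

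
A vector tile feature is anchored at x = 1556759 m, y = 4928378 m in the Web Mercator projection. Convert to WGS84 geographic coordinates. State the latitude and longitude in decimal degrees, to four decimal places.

R = 6378137 m. λ = x/R = 13.98460403°.
φ = 2·arctan(exp(y/R)) − 90° = 2·arctan(2.16560) − 90° = 40.42829815°.

lat 40.4283°, lon 13.9846°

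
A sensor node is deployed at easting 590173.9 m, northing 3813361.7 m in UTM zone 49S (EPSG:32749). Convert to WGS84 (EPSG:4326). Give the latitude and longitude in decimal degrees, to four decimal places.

Zone 49S: λ₀ = 111°, k₀ = 0.9996, false easting 500000 m, false northing 10000000 m.
Meridian distance M = (N − FN)/k₀ = -6189113.9 m.
Inverse transverse Mercator on WGS84 gives φ = -55.81690041°, λ = 112.43909988°.

lat -55.8169°, lon 112.4391°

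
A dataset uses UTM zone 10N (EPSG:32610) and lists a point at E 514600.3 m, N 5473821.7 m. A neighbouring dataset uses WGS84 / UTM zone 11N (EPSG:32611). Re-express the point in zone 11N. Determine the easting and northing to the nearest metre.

E 79530 m, N 5489987 m

UTM 10N → geographic: φ = 49.41689967°, λ = -122.79870011°.
UTM 11N (λ₀ = -117°) forward: E = 79530.178 m, N = 5489987.034 m.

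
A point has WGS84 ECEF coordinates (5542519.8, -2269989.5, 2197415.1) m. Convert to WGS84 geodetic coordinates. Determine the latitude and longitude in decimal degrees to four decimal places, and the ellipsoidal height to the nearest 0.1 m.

λ = atan2(Y, X) = -22.27200019°; p = √(X²+Y²) = 5989355.4 m.
Bowring's method on WGS84 (a = 6378137 m, b = 6356752.314 m) gives φ = 20.27210028°, h = 4145.700 m.

lat 20.2721°, lon -22.2720°, h 4145.7 m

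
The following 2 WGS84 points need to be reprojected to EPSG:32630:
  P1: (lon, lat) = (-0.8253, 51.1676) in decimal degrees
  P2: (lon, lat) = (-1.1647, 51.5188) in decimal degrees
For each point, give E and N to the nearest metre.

UTM zone 30N: λ₀ = -3°, k₀ = 0.9996.
P1 (51.1676°, -0.8253°) → (652039.639, 5670711.060) m.
P2 (51.5188°, -1.1647°) → (627335.888, 5709116.702) m.

P1: E 652040 m, N 5670711 m; P2: E 627336 m, N 5709117 m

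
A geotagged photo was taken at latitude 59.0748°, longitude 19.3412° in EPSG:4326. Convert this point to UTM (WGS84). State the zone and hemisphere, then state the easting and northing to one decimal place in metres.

Zone 34N: E 404911.1 m, N 6549562.0 m

Longitude 19.3412° lies in the 6° band [18°, 24°), giving zone 34; latitude is north of the equator, so 34N.
Zone 34 central meridian λ₀ = 6×34 − 183 = 21°; Δλ = -1.6588°.
Transverse Mercator on WGS84 with k₀ = 0.9996 gives E = 404911.1495 m, N = 6549562.016 m.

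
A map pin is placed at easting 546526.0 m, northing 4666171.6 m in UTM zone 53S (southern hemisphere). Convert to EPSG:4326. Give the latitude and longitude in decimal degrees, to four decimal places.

Zone 53S: λ₀ = 135°, k₀ = 0.9996, false easting 500000 m, false northing 10000000 m.
Meridian distance M = (N − FN)/k₀ = -5335962.8 m.
Inverse transverse Mercator on WGS84 gives φ = -48.15599964°, λ = 135.62560024°.

lat -48.1560°, lon 135.6256°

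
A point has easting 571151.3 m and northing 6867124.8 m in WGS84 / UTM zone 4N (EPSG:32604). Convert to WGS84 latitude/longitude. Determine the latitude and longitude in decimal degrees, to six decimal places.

Zone 4N: λ₀ = -159°, k₀ = 0.9996, false easting 500000 m.
Meridian distance M = (N − FN)/k₀ = 6869872.7 m.
Inverse transverse Mercator on WGS84 gives φ = 61.93000036°, λ = -157.64460005°.

lat 61.930000°, lon -157.644600°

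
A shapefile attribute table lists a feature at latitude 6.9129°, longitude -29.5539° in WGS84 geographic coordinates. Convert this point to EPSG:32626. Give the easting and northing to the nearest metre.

Zone 26 central meridian λ₀ = 6×26 − 183 = -27°; Δλ = -2.5539°.
Transverse Mercator on WGS84 with k₀ = 0.9996 gives E = 217775.767 m, N = 764877.717 m.

E 217776 m, N 764878 m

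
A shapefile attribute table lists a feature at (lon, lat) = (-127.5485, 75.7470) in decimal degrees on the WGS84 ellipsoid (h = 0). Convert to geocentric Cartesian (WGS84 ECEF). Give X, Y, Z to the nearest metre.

X -960030 m, Y -1248945 m, Z 6159821 m

WGS84: a = 6378137 m, e² = 0.006694380; N(φ) = a/√(1−e²sin²φ) = 6398286.832 m.
X = (N+h)·cosφ·cosλ = -960029.742 m; Y = (N+h)·cosφ·sinλ = -1248944.681 m; Z = (N(1−e²)+h)·sinφ = 6159820.801 m.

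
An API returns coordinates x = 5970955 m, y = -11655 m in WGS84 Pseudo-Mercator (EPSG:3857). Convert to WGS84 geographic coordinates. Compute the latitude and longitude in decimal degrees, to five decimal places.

R = 6378137 m. λ = x/R = 53.63800137°.
φ = 2·arctan(exp(y/R)) − 90° = 2·arctan(0.99817) − 90° = -0.10469859°.

lat -0.10470°, lon 53.63800°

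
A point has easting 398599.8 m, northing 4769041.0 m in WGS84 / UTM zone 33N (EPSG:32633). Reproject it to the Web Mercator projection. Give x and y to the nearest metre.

x 1531155 m, y 5322221 m

Unproject from UTM 33N (λ₀ = 15°) → φ = 43.06730014°, λ = 13.75459993°.
Web Mercator (R = 6378137 m): x = 1531155.060 m, y = 5322221.232 m.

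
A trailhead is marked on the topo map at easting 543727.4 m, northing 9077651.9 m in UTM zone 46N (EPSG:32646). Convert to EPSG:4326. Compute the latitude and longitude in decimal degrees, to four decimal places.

Zone 46N: λ₀ = 93°, k₀ = 0.9996, false easting 500000 m.
Meridian distance M = (N − FN)/k₀ = 9081284.4 m.
Inverse transverse Mercator on WGS84 gives φ = 81.74729961°, λ = 95.72969809°.

lat 81.7473°, lon 95.7297°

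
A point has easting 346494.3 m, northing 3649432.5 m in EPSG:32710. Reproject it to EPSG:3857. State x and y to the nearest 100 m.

Unproject from UTM 10S (λ₀ = -123°) → φ = -57.27229957°, λ = -125.54589973°.
Web Mercator (R = 6378137 m): x = -13975705.629 m, y = -7815979.203 m.

x -13975700 m, y -7816000 m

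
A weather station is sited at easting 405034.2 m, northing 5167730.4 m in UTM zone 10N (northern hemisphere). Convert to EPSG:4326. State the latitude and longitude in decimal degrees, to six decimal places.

Zone 10N: λ₀ = -123°, k₀ = 0.9996, false easting 500000 m.
Meridian distance M = (N − FN)/k₀ = 5169798.3 m.
Inverse transverse Mercator on WGS84 gives φ = 46.65640032°, λ = -124.24120054°.

lat 46.656400°, lon -124.241201°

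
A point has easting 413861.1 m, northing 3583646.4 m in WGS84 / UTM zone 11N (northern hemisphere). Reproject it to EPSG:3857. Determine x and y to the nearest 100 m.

Unproject from UTM 11N (λ₀ = -117°) → φ = 32.38650034°, λ = -117.91579948°.
Web Mercator (R = 6378137 m): x = -13126326.754 m, y = 3814152.418 m.

x -13126300 m, y 3814200 m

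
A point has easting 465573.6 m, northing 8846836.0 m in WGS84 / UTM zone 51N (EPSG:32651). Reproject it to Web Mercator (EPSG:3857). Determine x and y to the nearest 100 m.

x 13500600 m, y 15339300 m

Unproject from UTM 51N (λ₀ = 123°) → φ = 79.68410008°, λ = 121.27770243°.
Web Mercator (R = 6378137 m): x = 13500572.079 m, y = 15339299.872 m.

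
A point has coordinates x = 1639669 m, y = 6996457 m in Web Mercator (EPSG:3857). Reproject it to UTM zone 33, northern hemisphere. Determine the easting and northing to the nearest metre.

Web Mercator inverse (R = 6378137 m) → φ = 53.07270113°, λ = 14.72939724°.
UTM 33N forward: E = 481870.286 m, N = 5880392.203 m.

E 481870 m, N 5880392 m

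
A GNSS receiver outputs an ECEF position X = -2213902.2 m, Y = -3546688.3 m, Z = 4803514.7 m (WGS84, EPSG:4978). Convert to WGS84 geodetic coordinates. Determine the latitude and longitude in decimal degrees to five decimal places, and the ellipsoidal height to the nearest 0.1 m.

lat 49.15430°, lon -121.97310°, h 2267.7 m

λ = atan2(Y, X) = -121.97310029°; p = √(X²+Y²) = 4180952.1 m.
Bowring's method on WGS84 (a = 6378137 m, b = 6356752.314 m) gives φ = 49.15430057°, h = 2267.707 m.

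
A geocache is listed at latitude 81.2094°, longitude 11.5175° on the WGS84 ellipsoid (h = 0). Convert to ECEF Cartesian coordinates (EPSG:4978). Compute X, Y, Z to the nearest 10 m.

WGS84: a = 6378137 m, e² = 0.006694380; N(φ) = a/√(1−e²sin²φ) = 6399090.032 m.
X = (N+h)·cosφ·cosλ = 958240.763 m; Y = (N+h)·cosφ·sinλ = 195261.098 m; Z = (N(1−e²)+h)·sinφ = 6281588.168 m.

X 958240 m, Y 195260 m, Z 6281590 m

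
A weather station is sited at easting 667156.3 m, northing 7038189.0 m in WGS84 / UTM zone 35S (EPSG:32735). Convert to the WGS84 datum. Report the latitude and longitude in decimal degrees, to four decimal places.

lat -26.7677°, lon 28.6812°

Zone 35S: λ₀ = 27°, k₀ = 0.9996, false easting 500000 m, false northing 10000000 m.
Meridian distance M = (N − FN)/k₀ = -2962996.2 m.
Inverse transverse Mercator on WGS84 gives φ = -26.76769995°, λ = 28.68119992°.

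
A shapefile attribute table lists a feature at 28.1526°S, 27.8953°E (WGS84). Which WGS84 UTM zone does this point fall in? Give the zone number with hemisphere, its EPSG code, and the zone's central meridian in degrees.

Zone 35S (EPSG:32735), central meridian 27°

UTM zone = ⌊(λ + 180)/6⌋ + 1; 27.8953° ∈ [24°, 30°) → zone 35.
Hemisphere: S (φ < 0).
Central meridian λ₀ = 6×35 − 183 = 27°.
EPSG code: 32735.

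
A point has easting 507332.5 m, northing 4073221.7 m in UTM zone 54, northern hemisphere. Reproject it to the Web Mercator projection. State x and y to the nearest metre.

Unproject from UTM 54N (λ₀ = 141°) → φ = 36.80479993°, λ = 141.08220015°.
Web Mercator (R = 6378137 m): x = 15705198.680 m, y = 4411933.229 m.

x 15705199 m, y 4411933 m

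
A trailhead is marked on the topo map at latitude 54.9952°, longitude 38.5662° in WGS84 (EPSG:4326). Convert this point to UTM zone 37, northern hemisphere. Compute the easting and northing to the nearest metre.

E 472247 m, N 6094343 m

Zone 37 central meridian λ₀ = 6×37 − 183 = 39°; Δλ = -0.4338°.
Transverse Mercator on WGS84 with k₀ = 0.9996 gives E = 472247.229 m, N = 6094343.339 m.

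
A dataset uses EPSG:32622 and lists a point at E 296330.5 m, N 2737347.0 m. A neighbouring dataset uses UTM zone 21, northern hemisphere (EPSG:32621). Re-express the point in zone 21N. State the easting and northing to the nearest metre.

E 903311 m, N 2741726 m

UTM 22N → geographic: φ = 24.73720039°, λ = -53.01379980°.
UTM 21N (λ₀ = -57°) forward: E = 903310.537 m, N = 2741725.985 m.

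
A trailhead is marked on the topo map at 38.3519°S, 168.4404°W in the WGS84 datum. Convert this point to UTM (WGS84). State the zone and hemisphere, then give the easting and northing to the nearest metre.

Zone 2S: E 723665 m, N 5752039 m

Longitude -168.4404° lies in the 6° band [-174°, -168°), giving zone 2; latitude is south of the equator, so 2S.
Zone 2 central meridian λ₀ = 6×2 − 183 = -171°; Δλ = +2.5596°.
Transverse Mercator on WGS84 with k₀ = 0.9996 gives E = 723665.219 m, N = 5752038.678 m.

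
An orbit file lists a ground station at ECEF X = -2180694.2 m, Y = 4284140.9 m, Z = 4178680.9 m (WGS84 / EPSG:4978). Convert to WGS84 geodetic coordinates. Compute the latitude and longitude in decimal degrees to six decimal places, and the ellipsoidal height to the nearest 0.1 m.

lat 41.189500°, lon 116.976800°, h 603.8 m

λ = atan2(Y, X) = 116.97680012°; p = √(X²+Y²) = 4807212.3 m.
Bowring's method on WGS84 (a = 6378137 m, b = 6356752.314 m) gives φ = 41.18950021°, h = 603.799 m.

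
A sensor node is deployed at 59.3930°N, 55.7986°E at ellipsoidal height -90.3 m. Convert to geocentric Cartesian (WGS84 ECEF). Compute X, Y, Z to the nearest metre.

X 1829896 m, Y 2692469 m, Z 5466278 m

WGS84: a = 6378137 m, e² = 0.006694380; N(φ) = a/√(1−e²sin²φ) = 6394010.635 m.
X = (N+h)·cosφ·cosλ = 1829895.972 m; Y = (N+h)·cosφ·sinλ = 2692468.637 m; Z = (N(1−e²)+h)·sinφ = 5466277.778 m.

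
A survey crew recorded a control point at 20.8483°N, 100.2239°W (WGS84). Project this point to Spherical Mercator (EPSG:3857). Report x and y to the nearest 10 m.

Web Mercator is spherical with R = a = 6378137 m.
x = R·λ = 6378137 × -1.749237044 = -11156873.513 m.
y = R·ln tan(π/4 + φ/2) = 6378137 × 0.372177510 = 2373799.149 m.

x -11156870 m, y 2373800 m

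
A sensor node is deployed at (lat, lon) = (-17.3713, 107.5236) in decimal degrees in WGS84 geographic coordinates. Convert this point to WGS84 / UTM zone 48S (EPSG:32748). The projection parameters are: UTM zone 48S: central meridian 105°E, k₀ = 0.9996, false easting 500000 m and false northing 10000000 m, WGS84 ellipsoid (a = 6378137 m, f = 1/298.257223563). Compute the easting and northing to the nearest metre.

E 768157 m, N 8077605 m

Zone 48 central meridian λ₀ = 6×48 − 183 = 105°; Δλ = +2.5236°.
Transverse Mercator on WGS84 with k₀ = 0.9996 gives E = 768157.328 m, N = 8077605.171 m.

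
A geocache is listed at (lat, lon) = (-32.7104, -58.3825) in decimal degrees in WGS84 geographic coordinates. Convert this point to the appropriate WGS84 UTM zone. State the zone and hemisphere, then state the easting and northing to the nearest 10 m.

Zone 21S: E 370430 m, N 6379970 m

Longitude -58.3825° lies in the 6° band [-60°, -54°), giving zone 21; latitude is south of the equator, so 21S.
Zone 21 central meridian λ₀ = 6×21 − 183 = -57°; Δλ = -1.3825°.
Transverse Mercator on WGS84 with k₀ = 0.9996 gives E = 370427.077 m, N = 6379972.529 m.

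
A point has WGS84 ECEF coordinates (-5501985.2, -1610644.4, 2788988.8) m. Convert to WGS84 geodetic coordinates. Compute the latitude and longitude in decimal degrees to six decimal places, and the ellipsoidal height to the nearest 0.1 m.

lat 26.094100°, lon -163.683200°, h 1274.2 m

λ = atan2(Y, X) = -163.68320031°; p = √(X²+Y²) = 5732889.0 m.
Bowring's method on WGS84 (a = 6378137 m, b = 6356752.314 m) gives φ = 26.09410029°, h = 1274.212 m.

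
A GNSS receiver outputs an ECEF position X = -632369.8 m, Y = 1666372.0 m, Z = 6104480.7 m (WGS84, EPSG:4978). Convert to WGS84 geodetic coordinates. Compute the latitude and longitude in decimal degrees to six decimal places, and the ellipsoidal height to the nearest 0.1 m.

λ = atan2(Y, X) = 110.78120152°; p = √(X²+Y²) = 1782326.3 m.
Bowring's method on WGS84 (a = 6378137 m, b = 6356752.314 m) gives φ = 73.82700027°, h = 928.785 m.

lat 73.827000°, lon 110.781202°, h 928.8 m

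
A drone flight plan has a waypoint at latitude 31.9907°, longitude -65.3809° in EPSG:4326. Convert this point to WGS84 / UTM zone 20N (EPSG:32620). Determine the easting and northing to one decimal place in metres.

Zone 20 central meridian λ₀ = 6×20 − 183 = -63°; Δλ = -2.3809°.
Transverse Mercator on WGS84 with k₀ = 0.9996 gives E = 275059.959 m, N = 3541881.746 m.

E 275060.0 m, N 3541881.7 m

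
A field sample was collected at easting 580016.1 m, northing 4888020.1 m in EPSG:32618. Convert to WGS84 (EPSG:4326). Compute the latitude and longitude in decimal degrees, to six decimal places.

lat 44.141000°, lon -73.999600°

Zone 18N: λ₀ = -75°, k₀ = 0.9996, false easting 500000 m.
Meridian distance M = (N − FN)/k₀ = 4889976.1 m.
Inverse transverse Mercator on WGS84 gives φ = 44.14099992°, λ = -73.99960024°.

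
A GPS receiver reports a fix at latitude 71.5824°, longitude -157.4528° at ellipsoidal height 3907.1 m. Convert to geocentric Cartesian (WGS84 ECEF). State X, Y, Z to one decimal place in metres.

X -1867857.7 m, Y -775495.4 m, Z 6032832.5 m

WGS84: a = 6378137 m, e² = 0.006694380; N(φ) = a/√(1−e²sin²φ) = 6397442.125 m.
X = (N+h)·cosφ·cosλ = -1867857.740 m; Y = (N+h)·cosφ·sinλ = -775495.362 m; Z = (N(1−e²)+h)·sinφ = 6032832.486 m.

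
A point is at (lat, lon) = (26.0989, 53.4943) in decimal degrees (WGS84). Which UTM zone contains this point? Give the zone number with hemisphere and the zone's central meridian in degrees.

Zone 39N, central meridian 51°

UTM zone = ⌊(λ + 180)/6⌋ + 1; 53.4943° ∈ [48°, 54°) → zone 39.
Hemisphere: N (φ ≥ 0).
Central meridian λ₀ = 6×39 − 183 = 51°.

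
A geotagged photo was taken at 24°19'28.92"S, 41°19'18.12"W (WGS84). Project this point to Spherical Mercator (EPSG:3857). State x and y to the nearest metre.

x -4599911 m, y -2793024 m

Web Mercator is spherical with R = a = 6378137 m.
x = R·λ = 6378137 × -0.721199718 = -4599910.603 m.
y = R·ln tan(π/4 + φ/2) = 6378137 × -0.437905995 = -2793024.430 m.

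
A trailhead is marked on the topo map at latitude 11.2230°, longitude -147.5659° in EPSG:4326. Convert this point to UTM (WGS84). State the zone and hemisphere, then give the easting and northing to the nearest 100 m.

Longitude -147.5659° lies in the 6° band [-150°, -144°), giving zone 6; latitude is north of the equator, so 6N.
Zone 6 central meridian λ₀ = 6×6 − 183 = -147°; Δλ = -0.5659°.
Transverse Mercator on WGS84 with k₀ = 0.9996 gives E = 438224.909 m, N = 1240696.206 m.

Zone 6N: E 438200 m, N 1240700 m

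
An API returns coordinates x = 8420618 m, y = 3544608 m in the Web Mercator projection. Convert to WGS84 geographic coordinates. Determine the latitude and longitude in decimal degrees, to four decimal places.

R = 6378137 m. λ = x/R = 75.64369851°.
φ = 2·arctan(exp(y/R)) − 90° = 2·arctan(1.74324) − 90° = 30.31890247°.

lat 30.3189°, lon 75.6437°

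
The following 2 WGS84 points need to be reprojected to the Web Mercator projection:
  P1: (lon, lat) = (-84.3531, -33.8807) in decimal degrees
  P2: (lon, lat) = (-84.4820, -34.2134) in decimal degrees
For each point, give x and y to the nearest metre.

Web Mercator: x = R·λ, y = R·ln tan(π/4+φ/2), R = 6378137 m.
P1 (-33.8807°, -84.3531°) → (-9390144.139, -4012794.178) m.
P2 (-34.2134°, -84.4820°) → (-9404493.221, -4057492.552) m.

P1: x -9390144 m, y -4012794 m; P2: x -9404493 m, y -4057493 m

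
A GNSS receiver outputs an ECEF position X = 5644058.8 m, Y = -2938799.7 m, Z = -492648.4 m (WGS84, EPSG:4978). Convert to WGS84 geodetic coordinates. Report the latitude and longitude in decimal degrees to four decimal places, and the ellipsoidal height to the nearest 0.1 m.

lat -4.4567°, lon -27.5055°, h 4361.0 m

λ = atan2(Y, X) = -27.50550010°; p = √(X²+Y²) = 6363328.0 m.
Bowring's method on WGS84 (a = 6378137 m, b = 6356752.314 m) gives φ = -4.45669986°, h = 4360.977 m.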